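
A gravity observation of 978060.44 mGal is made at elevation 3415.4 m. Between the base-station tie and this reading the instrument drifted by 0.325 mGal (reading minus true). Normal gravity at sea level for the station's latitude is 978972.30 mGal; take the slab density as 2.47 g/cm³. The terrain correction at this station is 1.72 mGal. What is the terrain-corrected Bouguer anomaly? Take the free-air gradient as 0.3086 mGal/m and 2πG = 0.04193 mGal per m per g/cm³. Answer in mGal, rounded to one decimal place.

-210.2

Drift-corrected reading = 978060.44 − (0.325) = 978060.115 mGal
Free-air correction = 0.3086 × 3415.4 = 1053.99 mGal
Free-air anomaly = 978060.115 − 978972.30 + (1053.99) = 141.805 mGal
Bouguer slab correction = 0.04193 × 2.47 × 3415.4 = 353.72 mGal
Simple Bouguer anomaly = 141.805 − (353.72) = -211.915 mGal
Complete Bouguer anomaly = -211.915 + 1.72 = -210.195 mGal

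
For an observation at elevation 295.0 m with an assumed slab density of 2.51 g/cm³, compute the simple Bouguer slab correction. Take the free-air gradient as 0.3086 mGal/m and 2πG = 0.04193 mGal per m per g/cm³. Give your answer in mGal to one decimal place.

Bouguer slab correction = 0.04193 × 2.51 × 295.0 = 31.0 mGal

31.0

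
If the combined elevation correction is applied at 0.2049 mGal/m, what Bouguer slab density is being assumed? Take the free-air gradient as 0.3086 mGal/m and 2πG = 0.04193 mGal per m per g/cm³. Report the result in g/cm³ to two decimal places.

0.2049 = 0.3086 − 0.04193 × ρ
ρ = (0.3086 − 0.2049) / 0.04193 = 2.47 g/cm³

2.47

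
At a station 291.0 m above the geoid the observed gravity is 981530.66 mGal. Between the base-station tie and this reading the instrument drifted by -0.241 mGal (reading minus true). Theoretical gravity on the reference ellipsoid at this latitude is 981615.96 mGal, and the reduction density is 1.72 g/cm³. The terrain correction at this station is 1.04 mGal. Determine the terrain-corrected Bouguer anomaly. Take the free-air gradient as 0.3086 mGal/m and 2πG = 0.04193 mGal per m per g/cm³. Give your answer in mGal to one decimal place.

-15.2

Drift-corrected reading = 981530.66 − (-0.241) = 981530.901 mGal
Free-air correction = 0.3086 × 291.0 = 89.80 mGal
Free-air anomaly = 981530.901 − 981615.96 + (89.80) = 4.741 mGal
Bouguer slab correction = 0.04193 × 1.72 × 291.0 = 20.99 mGal
Simple Bouguer anomaly = 4.741 − (20.99) = -16.249 mGal
Complete Bouguer anomaly = -16.249 + 1.04 = -15.209 mGal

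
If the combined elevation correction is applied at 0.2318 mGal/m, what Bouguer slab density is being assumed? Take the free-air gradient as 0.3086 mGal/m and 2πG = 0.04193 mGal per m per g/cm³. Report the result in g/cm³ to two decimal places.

1.83

0.2318 = 0.3086 − 0.04193 × ρ
ρ = (0.3086 − 0.2318) / 0.04193 = 1.83 g/cm³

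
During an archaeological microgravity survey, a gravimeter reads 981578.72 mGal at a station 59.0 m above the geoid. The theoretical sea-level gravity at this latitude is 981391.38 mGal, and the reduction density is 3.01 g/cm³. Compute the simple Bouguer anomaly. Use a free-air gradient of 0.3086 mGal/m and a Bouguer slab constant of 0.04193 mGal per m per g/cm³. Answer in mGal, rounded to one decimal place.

Free-air correction = 0.3086 × 59.0 = 18.21 mGal
Free-air anomaly = 981578.72 − 981391.38 + (18.21) = 205.55 mGal
Bouguer slab correction = 0.04193 × 3.01 × 59.0 = 7.45 mGal
Simple Bouguer anomaly = 205.55 − (7.45) = 198.10 mGal

198.1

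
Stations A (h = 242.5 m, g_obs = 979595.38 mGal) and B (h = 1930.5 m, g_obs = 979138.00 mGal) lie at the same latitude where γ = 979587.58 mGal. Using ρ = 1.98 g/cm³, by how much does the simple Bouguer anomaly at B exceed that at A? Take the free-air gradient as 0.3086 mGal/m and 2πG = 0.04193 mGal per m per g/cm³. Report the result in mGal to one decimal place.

Δg_SB(A) = 979595.38 − 979587.58 + 0.3086×242.5 − 0.04193×1.98×242.5 = 62.50 mGal
Δg_SB(B) = 979138.00 − 979587.58 + 0.3086×1930.5 − 0.04193×1.98×1930.5 = -14.10 mGal
Difference = -14.10 − (62.50) = -76.60 mGal

-76.6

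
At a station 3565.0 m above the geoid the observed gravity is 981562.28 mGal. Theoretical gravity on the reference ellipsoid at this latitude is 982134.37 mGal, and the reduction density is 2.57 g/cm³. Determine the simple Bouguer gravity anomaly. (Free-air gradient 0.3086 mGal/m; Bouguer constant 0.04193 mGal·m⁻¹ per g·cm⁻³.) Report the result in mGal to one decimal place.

143.9

Free-air correction = 0.3086 × 3565.0 = 1100.16 mGal
Free-air anomaly = 981562.28 − 982134.37 + (1100.16) = 528.07 mGal
Bouguer slab correction = 0.04193 × 2.57 × 3565.0 = 384.16 mGal
Simple Bouguer anomaly = 528.07 − (384.16) = 143.91 mGal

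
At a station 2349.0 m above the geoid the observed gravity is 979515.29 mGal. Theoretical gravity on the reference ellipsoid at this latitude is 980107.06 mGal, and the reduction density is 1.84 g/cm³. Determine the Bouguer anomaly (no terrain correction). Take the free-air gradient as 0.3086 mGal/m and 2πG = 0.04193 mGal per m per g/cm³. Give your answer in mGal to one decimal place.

-48.1

Free-air correction = 0.3086 × 2349.0 = 724.90 mGal
Free-air anomaly = 979515.29 − 980107.06 + (724.90) = 133.13 mGal
Bouguer slab correction = 0.04193 × 1.84 × 2349.0 = 181.23 mGal
Simple Bouguer anomaly = 133.13 − (181.23) = -48.10 mGal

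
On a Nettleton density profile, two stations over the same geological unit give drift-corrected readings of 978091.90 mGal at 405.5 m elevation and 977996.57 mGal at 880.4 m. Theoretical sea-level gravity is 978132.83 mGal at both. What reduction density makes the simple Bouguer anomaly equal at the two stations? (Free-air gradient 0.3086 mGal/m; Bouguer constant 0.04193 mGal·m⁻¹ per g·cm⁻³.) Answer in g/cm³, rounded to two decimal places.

Δg_obs = 977996.57 − 978091.90 = -95.33 mGal over Δh = 880.4 − 405.5 = 474.9 m
Equal Bouguer anomalies ⇒ Δg_obs + (0.3086 − 0.04193ρ)·Δh = 0
0.3086 − 0.04193ρ = −Δg_obs/Δh = 0.20074
ρ = (0.3086 − 0.20074) / 0.04193 = 2.57 g/cm³

2.57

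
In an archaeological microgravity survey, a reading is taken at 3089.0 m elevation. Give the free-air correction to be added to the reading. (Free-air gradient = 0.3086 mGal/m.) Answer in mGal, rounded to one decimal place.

953.3

Free-air correction = 0.3086 × 3089.0 = 953.3 mGal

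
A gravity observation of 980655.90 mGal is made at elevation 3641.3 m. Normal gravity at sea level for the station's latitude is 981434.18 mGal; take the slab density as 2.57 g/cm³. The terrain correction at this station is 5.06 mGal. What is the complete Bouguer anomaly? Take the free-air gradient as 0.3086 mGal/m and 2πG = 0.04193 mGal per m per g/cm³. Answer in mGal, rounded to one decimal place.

-41.9

Free-air correction = 0.3086 × 3641.3 = 1123.71 mGal
Free-air anomaly = 980655.90 − 981434.18 + (1123.71) = 345.43 mGal
Bouguer slab correction = 0.04193 × 2.57 × 3641.3 = 392.39 mGal
Simple Bouguer anomaly = 345.43 − (392.39) = -46.96 mGal
Complete Bouguer anomaly = -46.96 + 5.06 = -41.90 mGal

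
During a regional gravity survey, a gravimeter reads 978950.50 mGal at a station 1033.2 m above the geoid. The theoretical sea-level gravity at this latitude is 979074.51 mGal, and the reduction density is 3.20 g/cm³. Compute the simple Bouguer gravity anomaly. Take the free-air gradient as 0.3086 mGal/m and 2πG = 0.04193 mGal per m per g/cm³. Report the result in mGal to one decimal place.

Free-air correction = 0.3086 × 1033.2 = 318.85 mGal
Free-air anomaly = 978950.50 − 979074.51 + (318.85) = 194.84 mGal
Bouguer slab correction = 0.04193 × 3.20 × 1033.2 = 138.63 mGal
Simple Bouguer anomaly = 194.84 − (138.63) = 56.21 mGal

56.2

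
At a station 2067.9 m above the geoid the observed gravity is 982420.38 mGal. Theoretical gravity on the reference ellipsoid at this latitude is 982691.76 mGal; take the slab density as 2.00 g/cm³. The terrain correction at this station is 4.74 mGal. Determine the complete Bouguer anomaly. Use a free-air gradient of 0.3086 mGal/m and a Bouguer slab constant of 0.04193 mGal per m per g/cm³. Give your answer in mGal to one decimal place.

Free-air correction = 0.3086 × 2067.9 = 638.15 mGal
Free-air anomaly = 982420.38 − 982691.76 + (638.15) = 366.77 mGal
Bouguer slab correction = 0.04193 × 2.00 × 2067.9 = 173.41 mGal
Simple Bouguer anomaly = 366.77 − (173.41) = 193.36 mGal
Complete Bouguer anomaly = 193.36 + 4.74 = 198.10 mGal

198.1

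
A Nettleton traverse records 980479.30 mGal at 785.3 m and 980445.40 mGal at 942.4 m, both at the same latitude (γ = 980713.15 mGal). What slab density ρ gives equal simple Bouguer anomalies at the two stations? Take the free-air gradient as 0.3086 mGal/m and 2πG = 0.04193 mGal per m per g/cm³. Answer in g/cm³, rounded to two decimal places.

Δg_obs = 980445.40 − 980479.30 = -33.90 mGal over Δh = 942.4 − 785.3 = 157.1 m
Equal Bouguer anomalies ⇒ Δg_obs + (0.3086 − 0.04193ρ)·Δh = 0
0.3086 − 0.04193ρ = −Δg_obs/Δh = 0.21579
ρ = (0.3086 − 0.21579) / 0.04193 = 2.21 g/cm³

2.21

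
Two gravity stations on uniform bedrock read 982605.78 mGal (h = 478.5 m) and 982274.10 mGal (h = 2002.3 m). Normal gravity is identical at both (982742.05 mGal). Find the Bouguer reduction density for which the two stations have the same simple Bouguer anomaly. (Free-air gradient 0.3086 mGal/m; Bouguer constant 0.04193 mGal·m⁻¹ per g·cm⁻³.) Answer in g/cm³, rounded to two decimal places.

2.17

Δg_obs = 982274.10 − 982605.78 = -331.68 mGal over Δh = 2002.3 − 478.5 = 1523.8 m
Equal Bouguer anomalies ⇒ Δg_obs + (0.3086 − 0.04193ρ)·Δh = 0
0.3086 − 0.04193ρ = −Δg_obs/Δh = 0.21767
ρ = (0.3086 − 0.21767) / 0.04193 = 2.17 g/cm³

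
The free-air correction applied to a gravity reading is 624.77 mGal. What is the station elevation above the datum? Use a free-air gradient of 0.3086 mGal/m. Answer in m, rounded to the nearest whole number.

2025

h = 624.77 / 0.3086 = 2024.53 m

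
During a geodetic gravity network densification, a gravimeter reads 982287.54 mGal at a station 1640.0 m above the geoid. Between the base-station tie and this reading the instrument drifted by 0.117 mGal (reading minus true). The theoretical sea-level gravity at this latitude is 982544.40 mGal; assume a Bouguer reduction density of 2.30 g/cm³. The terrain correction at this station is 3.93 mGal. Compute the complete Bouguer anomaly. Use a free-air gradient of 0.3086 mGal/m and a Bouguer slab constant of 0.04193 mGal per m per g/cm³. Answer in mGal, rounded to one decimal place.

Drift-corrected reading = 982287.54 − (0.117) = 982287.423 mGal
Free-air correction = 0.3086 × 1640.0 = 506.10 mGal
Free-air anomaly = 982287.423 − 982544.40 + (506.10) = 249.123 mGal
Bouguer slab correction = 0.04193 × 2.30 × 1640.0 = 158.16 mGal
Simple Bouguer anomaly = 249.123 − (158.16) = 90.963 mGal
Complete Bouguer anomaly = 90.963 + 3.93 = 94.893 mGal

94.9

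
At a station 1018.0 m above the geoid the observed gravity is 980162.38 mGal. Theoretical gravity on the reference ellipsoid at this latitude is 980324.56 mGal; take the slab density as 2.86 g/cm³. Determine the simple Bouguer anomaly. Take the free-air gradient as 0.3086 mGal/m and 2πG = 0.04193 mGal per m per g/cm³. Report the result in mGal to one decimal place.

29.9

Free-air correction = 0.3086 × 1018.0 = 314.15 mGal
Free-air anomaly = 980162.38 − 980324.56 + (314.15) = 151.97 mGal
Bouguer slab correction = 0.04193 × 2.86 × 1018.0 = 122.08 mGal
Simple Bouguer anomaly = 151.97 − (122.08) = 29.89 mGal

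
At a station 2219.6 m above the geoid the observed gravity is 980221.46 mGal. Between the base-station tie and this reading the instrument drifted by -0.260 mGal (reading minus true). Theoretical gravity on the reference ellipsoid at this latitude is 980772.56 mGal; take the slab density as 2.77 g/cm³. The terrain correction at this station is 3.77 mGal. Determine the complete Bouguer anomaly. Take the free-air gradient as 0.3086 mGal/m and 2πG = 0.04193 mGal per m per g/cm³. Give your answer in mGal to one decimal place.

Drift-corrected reading = 980221.46 − (-0.260) = 980221.720 mGal
Free-air correction = 0.3086 × 2219.6 = 684.97 mGal
Free-air anomaly = 980221.720 − 980772.56 + (684.97) = 134.130 mGal
Bouguer slab correction = 0.04193 × 2.77 × 2219.6 = 257.80 mGal
Simple Bouguer anomaly = 134.130 − (257.80) = -123.670 mGal
Complete Bouguer anomaly = -123.670 + 3.77 = -119.900 mGal

-119.9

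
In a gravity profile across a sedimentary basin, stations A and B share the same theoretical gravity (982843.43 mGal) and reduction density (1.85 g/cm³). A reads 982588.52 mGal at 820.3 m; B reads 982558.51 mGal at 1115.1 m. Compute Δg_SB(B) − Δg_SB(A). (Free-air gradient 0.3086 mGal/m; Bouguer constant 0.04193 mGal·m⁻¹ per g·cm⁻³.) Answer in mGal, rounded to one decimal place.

38.1

Δg_SB(A) = 982588.52 − 982843.43 + 0.3086×820.3 − 0.04193×1.85×820.3 = -65.40 mGal
Δg_SB(B) = 982558.51 − 982843.43 + 0.3086×1115.1 − 0.04193×1.85×1115.1 = -27.30 mGal
Difference = -27.30 − (-65.40) = 38.10 mGal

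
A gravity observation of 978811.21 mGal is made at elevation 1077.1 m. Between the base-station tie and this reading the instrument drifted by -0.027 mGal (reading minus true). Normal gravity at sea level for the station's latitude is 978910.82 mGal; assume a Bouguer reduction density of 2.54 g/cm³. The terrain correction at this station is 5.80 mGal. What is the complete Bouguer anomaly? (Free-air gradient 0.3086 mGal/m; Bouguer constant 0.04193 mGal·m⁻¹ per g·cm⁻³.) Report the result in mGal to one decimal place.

123.9

Drift-corrected reading = 978811.21 − (-0.027) = 978811.237 mGal
Free-air correction = 0.3086 × 1077.1 = 332.39 mGal
Free-air anomaly = 978811.237 − 978910.82 + (332.39) = 232.807 mGal
Bouguer slab correction = 0.04193 × 2.54 × 1077.1 = 114.71 mGal
Simple Bouguer anomaly = 232.807 − (114.71) = 118.097 mGal
Complete Bouguer anomaly = 118.097 + 5.80 = 123.897 mGal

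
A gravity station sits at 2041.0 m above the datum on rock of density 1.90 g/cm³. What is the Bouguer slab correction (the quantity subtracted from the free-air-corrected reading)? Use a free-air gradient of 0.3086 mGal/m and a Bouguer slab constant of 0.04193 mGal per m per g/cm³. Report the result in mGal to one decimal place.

162.6

Bouguer slab correction = 0.04193 × 1.90 × 2041.0 = 162.6 mGal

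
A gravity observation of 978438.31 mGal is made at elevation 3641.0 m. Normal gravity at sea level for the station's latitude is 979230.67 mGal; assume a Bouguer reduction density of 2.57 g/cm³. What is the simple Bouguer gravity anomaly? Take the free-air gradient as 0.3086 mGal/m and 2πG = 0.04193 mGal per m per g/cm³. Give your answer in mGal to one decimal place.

Free-air correction = 0.3086 × 3641.0 = 1123.61 mGal
Free-air anomaly = 978438.31 − 979230.67 + (1123.61) = 331.25 mGal
Bouguer slab correction = 0.04193 × 2.57 × 3641.0 = 392.35 mGal
Simple Bouguer anomaly = 331.25 − (392.35) = -61.10 mGal

-61.1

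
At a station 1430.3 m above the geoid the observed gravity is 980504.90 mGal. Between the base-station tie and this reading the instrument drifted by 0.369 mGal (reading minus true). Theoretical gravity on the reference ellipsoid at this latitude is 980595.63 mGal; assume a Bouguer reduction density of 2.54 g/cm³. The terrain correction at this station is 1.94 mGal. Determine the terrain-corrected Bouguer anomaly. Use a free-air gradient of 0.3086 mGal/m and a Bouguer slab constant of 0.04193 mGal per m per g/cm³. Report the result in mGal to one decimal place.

Drift-corrected reading = 980504.90 − (0.369) = 980504.531 mGal
Free-air correction = 0.3086 × 1430.3 = 441.39 mGal
Free-air anomaly = 980504.531 − 980595.63 + (441.39) = 350.291 mGal
Bouguer slab correction = 0.04193 × 2.54 × 1430.3 = 152.33 mGal
Simple Bouguer anomaly = 350.291 − (152.33) = 197.961 mGal
Complete Bouguer anomaly = 197.961 + 1.94 = 199.901 mGal

199.9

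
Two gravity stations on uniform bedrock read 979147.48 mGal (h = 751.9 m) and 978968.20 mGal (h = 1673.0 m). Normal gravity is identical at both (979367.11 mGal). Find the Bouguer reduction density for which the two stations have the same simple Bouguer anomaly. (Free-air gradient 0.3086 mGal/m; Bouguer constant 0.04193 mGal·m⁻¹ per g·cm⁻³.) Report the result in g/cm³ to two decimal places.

Δg_obs = 978968.20 − 979147.48 = -179.28 mGal over Δh = 1673.0 − 751.9 = 921.1 m
Equal Bouguer anomalies ⇒ Δg_obs + (0.3086 − 0.04193ρ)·Δh = 0
0.3086 − 0.04193ρ = −Δg_obs/Δh = 0.19464
ρ = (0.3086 − 0.19464) / 0.04193 = 2.72 g/cm³

2.72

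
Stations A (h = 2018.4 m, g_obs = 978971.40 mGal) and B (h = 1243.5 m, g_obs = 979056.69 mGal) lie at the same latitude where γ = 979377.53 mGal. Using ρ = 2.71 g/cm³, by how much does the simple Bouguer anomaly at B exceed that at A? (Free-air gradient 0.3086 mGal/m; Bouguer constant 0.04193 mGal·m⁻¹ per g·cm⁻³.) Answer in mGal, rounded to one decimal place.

-65.8

Δg_SB(A) = 978971.40 − 979377.53 + 0.3086×2018.4 − 0.04193×2.71×2018.4 = -12.60 mGal
Δg_SB(B) = 979056.69 − 979377.53 + 0.3086×1243.5 − 0.04193×2.71×1243.5 = -78.40 mGal
Difference = -78.40 − (-12.60) = -65.80 mGal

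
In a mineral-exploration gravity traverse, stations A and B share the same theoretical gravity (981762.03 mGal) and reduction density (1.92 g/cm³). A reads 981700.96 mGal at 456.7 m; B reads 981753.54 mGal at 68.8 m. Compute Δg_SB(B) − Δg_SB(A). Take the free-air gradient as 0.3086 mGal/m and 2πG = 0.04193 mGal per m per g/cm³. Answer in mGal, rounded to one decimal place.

Δg_SB(A) = 981700.96 − 981762.03 + 0.3086×456.7 − 0.04193×1.92×456.7 = 43.10 mGal
Δg_SB(B) = 981753.54 − 981762.03 + 0.3086×68.8 − 0.04193×1.92×68.8 = 7.20 mGal
Difference = 7.20 − (43.10) = -35.90 mGal

-35.9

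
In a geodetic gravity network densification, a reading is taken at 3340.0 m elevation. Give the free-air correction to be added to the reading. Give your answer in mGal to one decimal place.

1030.7

Free-air correction = 0.3086 × 3340.0 = 1030.7 mGal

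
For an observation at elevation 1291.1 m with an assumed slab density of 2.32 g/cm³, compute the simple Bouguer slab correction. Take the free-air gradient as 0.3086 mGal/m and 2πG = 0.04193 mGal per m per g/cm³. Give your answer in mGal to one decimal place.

125.6

Bouguer slab correction = 0.04193 × 2.32 × 1291.1 = 125.6 mGal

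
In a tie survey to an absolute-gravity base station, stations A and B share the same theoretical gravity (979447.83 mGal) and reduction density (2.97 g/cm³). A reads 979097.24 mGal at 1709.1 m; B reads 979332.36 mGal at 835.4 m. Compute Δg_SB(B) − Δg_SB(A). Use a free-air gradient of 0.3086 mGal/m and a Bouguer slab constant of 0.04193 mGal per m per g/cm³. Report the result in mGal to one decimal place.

Δg_SB(A) = 979097.24 − 979447.83 + 0.3086×1709.1 − 0.04193×2.97×1709.1 = -36.00 mGal
Δg_SB(B) = 979332.36 − 979447.83 + 0.3086×835.4 − 0.04193×2.97×835.4 = 38.30 mGal
Difference = 38.30 − (-36.00) = 74.30 mGal

74.3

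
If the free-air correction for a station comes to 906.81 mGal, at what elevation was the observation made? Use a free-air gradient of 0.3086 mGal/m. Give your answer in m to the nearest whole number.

2938

h = 906.81 / 0.3086 = 2938.46 m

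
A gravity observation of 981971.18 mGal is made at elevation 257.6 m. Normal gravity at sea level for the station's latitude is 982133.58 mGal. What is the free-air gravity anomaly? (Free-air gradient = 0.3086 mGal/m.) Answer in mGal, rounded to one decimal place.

-82.9

Free-air correction = 0.3086 × 257.6 = 79.50 mGal
Free-air anomaly = 981971.18 − 982133.58 + (79.50) = -82.90 mGal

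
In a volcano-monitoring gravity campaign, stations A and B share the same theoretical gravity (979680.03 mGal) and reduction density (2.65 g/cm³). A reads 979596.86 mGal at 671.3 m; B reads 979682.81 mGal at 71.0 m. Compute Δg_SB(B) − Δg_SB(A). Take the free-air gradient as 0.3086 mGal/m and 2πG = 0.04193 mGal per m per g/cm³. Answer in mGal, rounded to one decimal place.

-32.6

Δg_SB(A) = 979596.86 − 979680.03 + 0.3086×671.3 − 0.04193×2.65×671.3 = 49.40 mGal
Δg_SB(B) = 979682.81 − 979680.03 + 0.3086×71.0 − 0.04193×2.65×71.0 = 16.80 mGal
Difference = 16.80 − (49.40) = -32.60 mGal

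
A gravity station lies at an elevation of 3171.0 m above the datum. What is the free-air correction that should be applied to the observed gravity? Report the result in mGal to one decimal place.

Free-air correction = 0.3086 × 3171.0 = 978.6 mGal

978.6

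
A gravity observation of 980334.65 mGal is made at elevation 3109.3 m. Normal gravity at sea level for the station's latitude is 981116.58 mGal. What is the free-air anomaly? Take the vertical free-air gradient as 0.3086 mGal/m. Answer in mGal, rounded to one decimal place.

Free-air correction = 0.3086 × 3109.3 = 959.53 mGal
Free-air anomaly = 980334.65 − 981116.58 + (959.53) = 177.60 mGal

177.6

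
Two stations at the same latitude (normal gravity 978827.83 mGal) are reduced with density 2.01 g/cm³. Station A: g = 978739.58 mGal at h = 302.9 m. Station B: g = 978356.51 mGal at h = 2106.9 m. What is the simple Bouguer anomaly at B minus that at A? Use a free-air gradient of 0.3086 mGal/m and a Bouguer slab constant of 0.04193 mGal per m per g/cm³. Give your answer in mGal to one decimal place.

Δg_SB(A) = 978739.58 − 978827.83 + 0.3086×302.9 − 0.04193×2.01×302.9 = -20.30 mGal
Δg_SB(B) = 978356.51 − 978827.83 + 0.3086×2106.9 − 0.04193×2.01×2106.9 = 1.30 mGal
Difference = 1.30 − (-20.30) = 21.60 mGal

21.6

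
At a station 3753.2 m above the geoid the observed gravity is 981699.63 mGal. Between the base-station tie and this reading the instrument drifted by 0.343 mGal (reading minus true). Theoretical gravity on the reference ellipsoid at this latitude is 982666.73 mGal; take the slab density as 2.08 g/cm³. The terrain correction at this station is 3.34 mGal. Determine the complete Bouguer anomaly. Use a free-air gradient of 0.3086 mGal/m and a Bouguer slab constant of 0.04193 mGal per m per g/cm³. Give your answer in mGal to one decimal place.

-133.2

Drift-corrected reading = 981699.63 − (0.343) = 981699.287 mGal
Free-air correction = 0.3086 × 3753.2 = 1158.24 mGal
Free-air anomaly = 981699.287 − 982666.73 + (1158.24) = 190.797 mGal
Bouguer slab correction = 0.04193 × 2.08 × 3753.2 = 327.33 mGal
Simple Bouguer anomaly = 190.797 − (327.33) = -136.533 mGal
Complete Bouguer anomaly = -136.533 + 3.34 = -133.193 mGal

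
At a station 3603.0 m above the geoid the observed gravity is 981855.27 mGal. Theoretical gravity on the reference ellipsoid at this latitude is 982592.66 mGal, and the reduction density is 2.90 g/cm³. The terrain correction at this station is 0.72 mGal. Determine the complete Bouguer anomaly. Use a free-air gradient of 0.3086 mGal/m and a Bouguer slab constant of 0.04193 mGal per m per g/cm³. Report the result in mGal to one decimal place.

Free-air correction = 0.3086 × 3603.0 = 1111.89 mGal
Free-air anomaly = 981855.27 − 982592.66 + (1111.89) = 374.50 mGal
Bouguer slab correction = 0.04193 × 2.90 × 3603.0 = 438.11 mGal
Simple Bouguer anomaly = 374.50 − (438.11) = -63.61 mGal
Complete Bouguer anomaly = -63.61 + 0.72 = -62.89 mGal

-62.9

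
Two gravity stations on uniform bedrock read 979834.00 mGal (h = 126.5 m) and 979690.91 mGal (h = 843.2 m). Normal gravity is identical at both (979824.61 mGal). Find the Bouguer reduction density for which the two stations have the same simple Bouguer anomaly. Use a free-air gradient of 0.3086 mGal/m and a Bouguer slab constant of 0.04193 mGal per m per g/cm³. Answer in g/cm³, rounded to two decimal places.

Δg_obs = 979690.91 − 979834.00 = -143.09 mGal over Δh = 843.2 − 126.5 = 716.7 m
Equal Bouguer anomalies ⇒ Δg_obs + (0.3086 − 0.04193ρ)·Δh = 0
0.3086 − 0.04193ρ = −Δg_obs/Δh = 0.19965
ρ = (0.3086 − 0.19965) / 0.04193 = 2.60 g/cm³

2.60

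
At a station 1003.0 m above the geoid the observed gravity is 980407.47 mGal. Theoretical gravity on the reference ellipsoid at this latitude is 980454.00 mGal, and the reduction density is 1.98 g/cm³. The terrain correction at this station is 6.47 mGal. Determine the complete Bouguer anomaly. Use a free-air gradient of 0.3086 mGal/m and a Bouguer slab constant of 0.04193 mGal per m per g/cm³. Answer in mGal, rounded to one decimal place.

186.2

Free-air correction = 0.3086 × 1003.0 = 309.53 mGal
Free-air anomaly = 980407.47 − 980454.00 + (309.53) = 263.00 mGal
Bouguer slab correction = 0.04193 × 1.98 × 1003.0 = 83.27 mGal
Simple Bouguer anomaly = 263.00 − (83.27) = 179.73 mGal
Complete Bouguer anomaly = 179.73 + 6.47 = 186.20 mGal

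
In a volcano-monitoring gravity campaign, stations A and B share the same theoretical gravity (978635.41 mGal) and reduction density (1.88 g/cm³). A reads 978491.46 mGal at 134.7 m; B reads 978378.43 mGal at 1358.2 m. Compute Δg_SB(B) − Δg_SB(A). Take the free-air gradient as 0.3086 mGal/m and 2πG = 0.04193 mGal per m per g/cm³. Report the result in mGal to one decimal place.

Δg_SB(A) = 978491.46 − 978635.41 + 0.3086×134.7 − 0.04193×1.88×134.7 = -113.00 mGal
Δg_SB(B) = 978378.43 − 978635.41 + 0.3086×1358.2 − 0.04193×1.88×1358.2 = 55.10 mGal
Difference = 55.10 − (-113.00) = 168.10 mGal

168.1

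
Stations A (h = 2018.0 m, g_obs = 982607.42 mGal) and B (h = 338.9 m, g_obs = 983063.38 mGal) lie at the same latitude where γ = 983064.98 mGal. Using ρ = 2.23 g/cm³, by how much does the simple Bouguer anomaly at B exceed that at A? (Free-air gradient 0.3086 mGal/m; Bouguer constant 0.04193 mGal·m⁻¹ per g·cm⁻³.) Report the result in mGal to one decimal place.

94.8

Δg_SB(A) = 982607.42 − 983064.98 + 0.3086×2018.0 − 0.04193×2.23×2018.0 = -23.50 mGal
Δg_SB(B) = 983063.38 − 983064.98 + 0.3086×338.9 − 0.04193×2.23×338.9 = 71.30 mGal
Difference = 71.30 − (-23.50) = 94.80 mGal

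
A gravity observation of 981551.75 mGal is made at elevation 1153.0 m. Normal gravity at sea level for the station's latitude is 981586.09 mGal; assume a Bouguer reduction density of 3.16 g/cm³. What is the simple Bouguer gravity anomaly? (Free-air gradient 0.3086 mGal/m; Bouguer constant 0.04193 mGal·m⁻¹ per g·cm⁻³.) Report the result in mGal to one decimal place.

168.7

Free-air correction = 0.3086 × 1153.0 = 355.82 mGal
Free-air anomaly = 981551.75 − 981586.09 + (355.82) = 321.48 mGal
Bouguer slab correction = 0.04193 × 3.16 × 1153.0 = 152.77 mGal
Simple Bouguer anomaly = 321.48 − (152.77) = 168.71 mGal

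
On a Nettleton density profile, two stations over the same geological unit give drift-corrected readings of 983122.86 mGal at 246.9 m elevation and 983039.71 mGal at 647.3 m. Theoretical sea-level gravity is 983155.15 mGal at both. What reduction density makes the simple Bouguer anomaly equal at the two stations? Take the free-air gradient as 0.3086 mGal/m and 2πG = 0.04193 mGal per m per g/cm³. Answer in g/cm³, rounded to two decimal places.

Δg_obs = 983039.71 − 983122.86 = -83.15 mGal over Δh = 647.3 − 246.9 = 400.4 m
Equal Bouguer anomalies ⇒ Δg_obs + (0.3086 − 0.04193ρ)·Δh = 0
0.3086 − 0.04193ρ = −Δg_obs/Δh = 0.20767
ρ = (0.3086 − 0.20767) / 0.04193 = 2.41 g/cm³

2.41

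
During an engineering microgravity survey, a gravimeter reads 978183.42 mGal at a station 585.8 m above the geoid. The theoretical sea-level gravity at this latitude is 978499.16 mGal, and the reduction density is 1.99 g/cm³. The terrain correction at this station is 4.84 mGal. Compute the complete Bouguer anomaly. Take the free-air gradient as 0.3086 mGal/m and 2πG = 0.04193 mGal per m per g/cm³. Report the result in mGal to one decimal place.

Free-air correction = 0.3086 × 585.8 = 180.78 mGal
Free-air anomaly = 978183.42 − 978499.16 + (180.78) = -134.96 mGal
Bouguer slab correction = 0.04193 × 1.99 × 585.8 = 48.88 mGal
Simple Bouguer anomaly = -134.96 − (48.88) = -183.84 mGal
Complete Bouguer anomaly = -183.84 + 4.84 = -179.00 mGal

-179.0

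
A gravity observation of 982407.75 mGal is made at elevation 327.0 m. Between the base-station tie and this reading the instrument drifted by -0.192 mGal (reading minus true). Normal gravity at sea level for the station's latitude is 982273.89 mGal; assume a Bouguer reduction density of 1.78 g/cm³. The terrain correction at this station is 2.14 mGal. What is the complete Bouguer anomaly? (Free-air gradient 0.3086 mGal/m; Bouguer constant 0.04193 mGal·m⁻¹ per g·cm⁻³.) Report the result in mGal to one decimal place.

Drift-corrected reading = 982407.75 − (-0.192) = 982407.942 mGal
Free-air correction = 0.3086 × 327.0 = 100.91 mGal
Free-air anomaly = 982407.942 − 982273.89 + (100.91) = 234.962 mGal
Bouguer slab correction = 0.04193 × 1.78 × 327.0 = 24.41 mGal
Simple Bouguer anomaly = 234.962 − (24.41) = 210.552 mGal
Complete Bouguer anomaly = 210.552 + 2.14 = 212.692 mGal

212.7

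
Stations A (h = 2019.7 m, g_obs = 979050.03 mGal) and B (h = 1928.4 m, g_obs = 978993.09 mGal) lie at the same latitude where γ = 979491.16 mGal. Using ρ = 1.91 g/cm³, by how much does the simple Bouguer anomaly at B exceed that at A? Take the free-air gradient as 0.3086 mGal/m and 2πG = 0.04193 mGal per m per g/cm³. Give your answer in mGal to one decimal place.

Δg_SB(A) = 979050.03 − 979491.16 + 0.3086×2019.7 − 0.04193×1.91×2019.7 = 20.40 mGal
Δg_SB(B) = 978993.09 − 979491.16 + 0.3086×1928.4 − 0.04193×1.91×1928.4 = -57.40 mGal
Difference = -57.40 − (20.40) = -77.80 mGal

-77.8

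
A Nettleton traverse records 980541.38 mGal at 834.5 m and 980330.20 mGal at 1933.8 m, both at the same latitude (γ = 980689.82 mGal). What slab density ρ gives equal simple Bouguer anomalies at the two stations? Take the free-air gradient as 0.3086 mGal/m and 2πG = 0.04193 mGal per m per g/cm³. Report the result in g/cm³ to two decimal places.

2.78

Δg_obs = 980330.20 − 980541.38 = -211.18 mGal over Δh = 1933.8 − 834.5 = 1099.3 m
Equal Bouguer anomalies ⇒ Δg_obs + (0.3086 − 0.04193ρ)·Δh = 0
0.3086 − 0.04193ρ = −Δg_obs/Δh = 0.19210
ρ = (0.3086 − 0.19210) / 0.04193 = 2.78 g/cm³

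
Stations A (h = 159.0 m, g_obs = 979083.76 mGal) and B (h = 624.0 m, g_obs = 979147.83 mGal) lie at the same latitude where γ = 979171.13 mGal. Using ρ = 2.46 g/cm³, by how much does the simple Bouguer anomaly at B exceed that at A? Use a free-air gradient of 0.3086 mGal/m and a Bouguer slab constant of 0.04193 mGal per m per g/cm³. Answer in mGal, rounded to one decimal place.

159.6

Δg_SB(A) = 979083.76 − 979171.13 + 0.3086×159.0 − 0.04193×2.46×159.0 = -54.70 mGal
Δg_SB(B) = 979147.83 − 979171.13 + 0.3086×624.0 − 0.04193×2.46×624.0 = 104.90 mGal
Difference = 104.90 − (-54.70) = 159.60 mGal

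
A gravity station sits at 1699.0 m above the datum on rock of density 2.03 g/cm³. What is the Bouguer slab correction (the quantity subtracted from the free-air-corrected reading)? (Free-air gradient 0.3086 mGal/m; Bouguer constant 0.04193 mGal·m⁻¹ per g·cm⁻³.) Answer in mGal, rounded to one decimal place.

144.6

Bouguer slab correction = 0.04193 × 2.03 × 1699.0 = 144.6 mGal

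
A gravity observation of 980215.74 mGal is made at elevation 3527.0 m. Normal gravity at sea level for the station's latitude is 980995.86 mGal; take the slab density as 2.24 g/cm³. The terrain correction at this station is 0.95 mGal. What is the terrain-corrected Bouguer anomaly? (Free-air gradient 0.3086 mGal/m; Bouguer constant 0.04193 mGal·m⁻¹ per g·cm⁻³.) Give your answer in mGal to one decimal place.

Free-air correction = 0.3086 × 3527.0 = 1088.43 mGal
Free-air anomaly = 980215.74 − 980995.86 + (1088.43) = 308.31 mGal
Bouguer slab correction = 0.04193 × 2.24 × 3527.0 = 331.27 mGal
Simple Bouguer anomaly = 308.31 − (331.27) = -22.96 mGal
Complete Bouguer anomaly = -22.96 + 0.95 = -22.01 mGal

-22.0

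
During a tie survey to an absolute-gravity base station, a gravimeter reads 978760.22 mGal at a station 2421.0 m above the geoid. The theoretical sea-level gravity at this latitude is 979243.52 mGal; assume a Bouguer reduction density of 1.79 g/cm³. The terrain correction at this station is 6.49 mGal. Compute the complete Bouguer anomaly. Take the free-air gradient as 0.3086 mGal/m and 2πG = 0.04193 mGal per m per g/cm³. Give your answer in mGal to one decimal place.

88.6

Free-air correction = 0.3086 × 2421.0 = 747.12 mGal
Free-air anomaly = 978760.22 − 979243.52 + (747.12) = 263.82 mGal
Bouguer slab correction = 0.04193 × 1.79 × 2421.0 = 181.71 mGal
Simple Bouguer anomaly = 263.82 − (181.71) = 82.11 mGal
Complete Bouguer anomaly = 82.11 + 6.49 = 88.60 mGal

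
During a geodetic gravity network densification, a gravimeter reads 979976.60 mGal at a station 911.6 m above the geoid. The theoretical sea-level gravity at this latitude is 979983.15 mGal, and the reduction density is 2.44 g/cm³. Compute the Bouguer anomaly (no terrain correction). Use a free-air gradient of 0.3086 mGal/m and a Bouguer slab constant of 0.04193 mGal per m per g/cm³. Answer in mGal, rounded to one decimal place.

Free-air correction = 0.3086 × 911.6 = 281.32 mGal
Free-air anomaly = 979976.60 − 979983.15 + (281.32) = 274.77 mGal
Bouguer slab correction = 0.04193 × 2.44 × 911.6 = 93.27 mGal
Simple Bouguer anomaly = 274.77 − (93.27) = 181.50 mGal

181.5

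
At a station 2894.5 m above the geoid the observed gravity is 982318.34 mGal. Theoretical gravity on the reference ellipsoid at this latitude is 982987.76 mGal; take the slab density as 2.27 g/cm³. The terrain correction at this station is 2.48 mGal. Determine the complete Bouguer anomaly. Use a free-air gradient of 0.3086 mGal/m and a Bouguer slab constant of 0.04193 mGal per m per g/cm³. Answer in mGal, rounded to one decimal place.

-49.2

Free-air correction = 0.3086 × 2894.5 = 893.24 mGal
Free-air anomaly = 982318.34 − 982987.76 + (893.24) = 223.82 mGal
Bouguer slab correction = 0.04193 × 2.27 × 2894.5 = 275.50 mGal
Simple Bouguer anomaly = 223.82 − (275.50) = -51.68 mGal
Complete Bouguer anomaly = -51.68 + 2.48 = -49.20 mGal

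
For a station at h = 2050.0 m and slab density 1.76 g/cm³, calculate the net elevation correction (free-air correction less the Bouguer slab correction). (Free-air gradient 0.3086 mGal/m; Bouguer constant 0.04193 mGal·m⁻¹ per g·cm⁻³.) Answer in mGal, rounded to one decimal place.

Combined gradient = 0.3086 − 0.04193 × 1.76 = 0.2348032 mGal/m
Combined elevation correction = 0.2348032 × 2050.0 = 481.3 mGal

481.3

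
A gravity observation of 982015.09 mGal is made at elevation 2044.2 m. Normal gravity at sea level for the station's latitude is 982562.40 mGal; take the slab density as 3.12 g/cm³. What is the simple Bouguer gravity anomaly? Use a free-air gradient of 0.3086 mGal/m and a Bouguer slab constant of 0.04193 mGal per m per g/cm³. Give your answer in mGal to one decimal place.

Free-air correction = 0.3086 × 2044.2 = 630.84 mGal
Free-air anomaly = 982015.09 − 982562.40 + (630.84) = 83.53 mGal
Bouguer slab correction = 0.04193 × 3.12 × 2044.2 = 267.43 mGal
Simple Bouguer anomaly = 83.53 − (267.43) = -183.90 mGal

-183.9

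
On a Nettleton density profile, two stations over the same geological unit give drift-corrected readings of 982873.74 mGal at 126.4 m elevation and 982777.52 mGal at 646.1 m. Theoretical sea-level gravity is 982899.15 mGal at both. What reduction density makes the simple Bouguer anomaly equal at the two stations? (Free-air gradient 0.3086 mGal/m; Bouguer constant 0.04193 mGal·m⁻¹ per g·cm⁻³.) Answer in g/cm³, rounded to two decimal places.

2.94

Δg_obs = 982777.52 − 982873.74 = -96.22 mGal over Δh = 646.1 − 126.4 = 519.7 m
Equal Bouguer anomalies ⇒ Δg_obs + (0.3086 − 0.04193ρ)·Δh = 0
0.3086 − 0.04193ρ = −Δg_obs/Δh = 0.18515
ρ = (0.3086 − 0.18515) / 0.04193 = 2.94 g/cm³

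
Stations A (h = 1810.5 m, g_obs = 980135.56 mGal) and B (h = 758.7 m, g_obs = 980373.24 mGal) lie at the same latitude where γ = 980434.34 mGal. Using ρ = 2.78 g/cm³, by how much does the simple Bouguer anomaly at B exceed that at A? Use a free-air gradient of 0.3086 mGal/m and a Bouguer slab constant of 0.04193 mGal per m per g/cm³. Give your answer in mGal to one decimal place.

Δg_SB(A) = 980135.56 − 980434.34 + 0.3086×1810.5 − 0.04193×2.78×1810.5 = 48.90 mGal
Δg_SB(B) = 980373.24 − 980434.34 + 0.3086×758.7 − 0.04193×2.78×758.7 = 84.60 mGal
Difference = 84.60 − (48.90) = 35.70 mGal

35.7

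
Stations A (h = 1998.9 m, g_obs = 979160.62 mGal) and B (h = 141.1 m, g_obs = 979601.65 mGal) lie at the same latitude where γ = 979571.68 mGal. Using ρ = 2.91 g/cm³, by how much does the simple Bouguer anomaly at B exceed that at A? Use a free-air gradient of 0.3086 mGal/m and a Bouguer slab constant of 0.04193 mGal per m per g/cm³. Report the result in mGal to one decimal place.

Δg_SB(A) = 979160.62 − 979571.68 + 0.3086×1998.9 − 0.04193×2.91×1998.9 = -38.10 mGal
Δg_SB(B) = 979601.65 − 979571.68 + 0.3086×141.1 − 0.04193×2.91×141.1 = 56.30 mGal
Difference = 56.30 − (-38.10) = 94.40 mGal

94.4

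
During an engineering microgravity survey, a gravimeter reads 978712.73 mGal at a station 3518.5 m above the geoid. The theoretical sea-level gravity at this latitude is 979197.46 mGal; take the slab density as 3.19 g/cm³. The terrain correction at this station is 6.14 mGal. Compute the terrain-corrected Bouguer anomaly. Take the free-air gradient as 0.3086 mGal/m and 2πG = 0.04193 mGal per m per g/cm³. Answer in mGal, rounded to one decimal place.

136.6

Free-air correction = 0.3086 × 3518.5 = 1085.81 mGal
Free-air anomaly = 978712.73 − 979197.46 + (1085.81) = 601.08 mGal
Bouguer slab correction = 0.04193 × 3.19 × 3518.5 = 470.62 mGal
Simple Bouguer anomaly = 601.08 − (470.62) = 130.46 mGal
Complete Bouguer anomaly = 130.46 + 6.14 = 136.60 mGal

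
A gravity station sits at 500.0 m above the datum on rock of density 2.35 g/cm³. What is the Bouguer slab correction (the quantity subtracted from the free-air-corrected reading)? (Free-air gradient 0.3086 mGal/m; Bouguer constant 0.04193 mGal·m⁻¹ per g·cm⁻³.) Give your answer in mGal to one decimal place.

Bouguer slab correction = 0.04193 × 2.35 × 500.0 = 49.3 mGal

49.3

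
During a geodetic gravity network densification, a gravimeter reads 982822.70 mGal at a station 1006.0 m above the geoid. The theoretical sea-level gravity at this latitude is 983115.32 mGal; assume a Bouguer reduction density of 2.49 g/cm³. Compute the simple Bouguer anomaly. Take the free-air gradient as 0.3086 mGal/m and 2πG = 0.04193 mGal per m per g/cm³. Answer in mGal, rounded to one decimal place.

-87.2

Free-air correction = 0.3086 × 1006.0 = 310.45 mGal
Free-air anomaly = 982822.70 − 983115.32 + (310.45) = 17.83 mGal
Bouguer slab correction = 0.04193 × 2.49 × 1006.0 = 105.03 mGal
Simple Bouguer anomaly = 17.83 − (105.03) = -87.20 mGal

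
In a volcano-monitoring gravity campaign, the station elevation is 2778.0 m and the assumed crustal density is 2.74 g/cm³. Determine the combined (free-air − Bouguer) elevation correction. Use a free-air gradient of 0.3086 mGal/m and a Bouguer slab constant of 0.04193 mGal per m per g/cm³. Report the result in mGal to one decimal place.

538.1

Combined gradient = 0.3086 − 0.04193 × 2.74 = 0.1937118 mGal/m
Combined elevation correction = 0.1937118 × 2778.0 = 538.1 mGal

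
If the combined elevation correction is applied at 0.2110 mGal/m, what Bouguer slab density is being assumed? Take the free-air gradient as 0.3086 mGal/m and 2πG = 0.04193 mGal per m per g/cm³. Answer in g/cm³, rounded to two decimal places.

2.33

0.2110 = 0.3086 − 0.04193 × ρ
ρ = (0.3086 − 0.2110) / 0.04193 = 2.33 g/cm³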